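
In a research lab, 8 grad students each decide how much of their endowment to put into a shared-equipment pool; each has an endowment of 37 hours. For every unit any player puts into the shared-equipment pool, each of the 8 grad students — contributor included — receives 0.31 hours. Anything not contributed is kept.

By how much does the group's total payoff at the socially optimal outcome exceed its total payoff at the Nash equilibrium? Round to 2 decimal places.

438.08 hours

The private return per contributed unit is 0.31 < 1, so contributing 0 is dominant for every player. At the Nash equilibrium everyone keeps their 37, and the group total is 8 × 37 = 296.
Each contributed unit returns 2.480 to the group as a whole (0.31 to each of 8 players), which exceeds 1, so the social optimum is full contribution: group total = 2.480 × 296 = 734.08.
Efficiency loss = 734.08 − 296 = 438.08.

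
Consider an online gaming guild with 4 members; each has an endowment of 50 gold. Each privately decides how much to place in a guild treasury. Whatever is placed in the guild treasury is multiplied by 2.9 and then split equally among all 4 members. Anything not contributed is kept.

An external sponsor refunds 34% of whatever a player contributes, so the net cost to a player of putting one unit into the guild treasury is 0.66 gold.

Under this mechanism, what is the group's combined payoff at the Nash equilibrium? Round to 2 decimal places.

648.00 gold

Under the mechanism each unit contributed yields (2.9/4) / 0.66 = 1.0985 back to its contributor per unit of net cost, which exceeds 1, making full contribution the dominant choice for everyone.
At the Nash equilibrium everyone contributes 50. Group total payoff = 4 × (50 × 0.34 + 2.9 × 50) = 648.00.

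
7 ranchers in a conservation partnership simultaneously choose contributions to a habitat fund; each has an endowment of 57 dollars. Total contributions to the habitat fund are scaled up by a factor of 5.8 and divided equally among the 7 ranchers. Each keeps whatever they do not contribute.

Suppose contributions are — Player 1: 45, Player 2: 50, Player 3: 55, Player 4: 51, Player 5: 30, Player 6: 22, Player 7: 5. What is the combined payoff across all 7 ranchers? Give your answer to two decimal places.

Total contributed: 45 + 50 + 55 + 51 + 30 + 22 + 5 = 258; total kept: 7 × 57 − 258 = 141.
The habitat fund pays out 5.8 × 258 = 1496.40 in aggregate.
Group total = 141 + 1496.40 = 1637.40.

1637.40 dollars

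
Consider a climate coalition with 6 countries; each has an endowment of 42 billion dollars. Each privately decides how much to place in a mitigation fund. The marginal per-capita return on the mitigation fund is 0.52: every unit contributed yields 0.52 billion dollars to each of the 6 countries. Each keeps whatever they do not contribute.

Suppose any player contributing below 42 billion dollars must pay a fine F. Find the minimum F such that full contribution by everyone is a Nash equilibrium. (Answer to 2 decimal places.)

Given the others contribute fully, the best deviation is to contribute 0 (any partial contribution still incurs the fine and gives up units whose private return 0.52 is below 1).
Deviating from 42 to 0 saves 42 billion dollars but forfeits the deviator's share of the drop in the mitigation fund: 0.52 × 42 = 21.84.
So the deviation gain is 42 − 21.84 = 20.16, and the fine must be at least 20.16 billion dollars to wipe it out.

20.16 billion dollars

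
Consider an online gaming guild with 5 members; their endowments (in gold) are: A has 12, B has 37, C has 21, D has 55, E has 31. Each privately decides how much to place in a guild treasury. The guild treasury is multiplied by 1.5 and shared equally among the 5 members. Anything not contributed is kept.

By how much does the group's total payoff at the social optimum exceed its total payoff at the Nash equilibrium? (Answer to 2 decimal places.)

78.00 gold

The private return per contributed unit is 1.5/5 = 0.3000 < 1 for every player regardless of endowment, so the Nash equilibrium is zero contribution and the group total is Σ E_j = 12 + 37 + 21 + 55 + 31 = 156.
Each contributed unit returns 1.500 to the group, so the social optimum is full contribution by everyone: group total = 1.500 × 156 = 234.00.
Efficiency loss = (1.500 − 1) × 156 = 78.00.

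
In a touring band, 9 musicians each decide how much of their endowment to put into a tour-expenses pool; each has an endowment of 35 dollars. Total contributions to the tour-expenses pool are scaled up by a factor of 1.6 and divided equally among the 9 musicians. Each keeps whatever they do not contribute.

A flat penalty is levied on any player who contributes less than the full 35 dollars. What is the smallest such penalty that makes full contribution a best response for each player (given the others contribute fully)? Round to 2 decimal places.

28.78 dollars

Given the others contribute fully, the best deviation is to contribute 0 (any partial contribution still incurs the fine and gives up units whose private return 0.1778 is below 1).
Deviating from 35 to 0 saves 35 dollars but forfeits the deviator's share of the drop in the tour-expenses pool: 1.6/9 × 35 = 6.22.
So the deviation gain is 35 − 6.22 = 28.78, and the fine must be at least 28.78 dollars to wipe it out.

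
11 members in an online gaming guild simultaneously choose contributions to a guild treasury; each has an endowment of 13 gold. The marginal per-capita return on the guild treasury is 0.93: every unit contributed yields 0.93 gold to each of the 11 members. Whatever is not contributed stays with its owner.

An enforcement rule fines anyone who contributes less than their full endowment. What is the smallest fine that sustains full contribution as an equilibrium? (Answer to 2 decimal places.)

0.91 gold

Given the others contribute fully, the best deviation is to contribute 0 (any partial contribution still incurs the fine and gives up units whose private return 0.93 is below 1).
Deviating from 13 to 0 saves 13 gold but forfeits the deviator's share of the drop in the guild treasury: 0.93 × 13 = 12.09.
So the deviation gain is 13 − 12.09 = 0.91, and the fine must be at least 0.91 gold to wipe it out.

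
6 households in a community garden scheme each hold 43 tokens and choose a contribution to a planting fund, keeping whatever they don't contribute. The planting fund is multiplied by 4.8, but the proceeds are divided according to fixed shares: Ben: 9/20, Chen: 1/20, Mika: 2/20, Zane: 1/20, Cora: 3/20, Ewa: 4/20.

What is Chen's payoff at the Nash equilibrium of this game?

53.32 tokens

For player j, contributing a unit is worthwhile iff 4.8 × (j's share) ≥ 1, i.e. iff j's share is at least 0.2083.
Ben alone (share 9/20) is above the threshold, contributing 43; the remaining 5 contribute 0. Total contributed: 43.
Chen keeps 43 and receives 4.8 × 43 × 1/20 = 10.32 from the planting fund, for a payoff of 53.32.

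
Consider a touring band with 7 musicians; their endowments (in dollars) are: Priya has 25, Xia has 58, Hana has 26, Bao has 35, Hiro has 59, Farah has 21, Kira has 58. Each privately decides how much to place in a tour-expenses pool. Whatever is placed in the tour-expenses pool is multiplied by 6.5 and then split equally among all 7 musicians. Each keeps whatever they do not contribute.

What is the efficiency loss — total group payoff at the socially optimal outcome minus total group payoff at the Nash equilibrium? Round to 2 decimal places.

The private return per contributed unit is 6.5/7 = 0.9286 < 1 for every player regardless of endowment, so the Nash equilibrium is zero contribution and the group total is Σ E_j = 25 + 58 + 26 + 35 + 59 + 21 + 58 = 282.
Each contributed unit returns 6.500 to the group, so the social optimum is full contribution by everyone: group total = 6.500 × 282 = 1833.00.
Efficiency loss = (6.500 − 1) × 282 = 1551.00.

1551.00 dollars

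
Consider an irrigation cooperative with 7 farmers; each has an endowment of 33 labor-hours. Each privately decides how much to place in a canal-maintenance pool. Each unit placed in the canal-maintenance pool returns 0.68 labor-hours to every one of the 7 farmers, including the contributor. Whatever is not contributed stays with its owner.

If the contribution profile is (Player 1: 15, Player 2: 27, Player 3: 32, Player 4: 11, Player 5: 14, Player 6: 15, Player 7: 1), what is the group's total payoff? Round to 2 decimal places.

Total contributed: 15 + 27 + 32 + 11 + 14 + 15 + 1 = 115; total kept: 7 × 33 − 115 = 116.
The canal-maintenance pool pays out 0.68 × 7 × 115 = 547.40 in aggregate.
Group total = 116 + 547.40 = 663.40.

663.40 labor-hours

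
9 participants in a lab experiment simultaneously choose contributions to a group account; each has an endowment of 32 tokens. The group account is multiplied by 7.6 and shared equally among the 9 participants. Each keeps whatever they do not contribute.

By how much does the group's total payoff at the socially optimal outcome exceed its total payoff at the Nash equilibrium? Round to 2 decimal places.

1900.80 tokens

Each contributed unit returns 7.6/9 = 0.8444 to its contributor — below 1 — so contributing 0 is dominant for every player. At the Nash equilibrium everyone keeps their 32, and the group total is 9 × 32 = 288.
Each contributed unit returns 7.600 to the group as a whole (0.8444 to each of 9 players), which exceeds 1, so the social optimum is full contribution: group total = 7.600 × 288 = 2188.80.
Efficiency loss = 2188.80 − 288 = 1900.80.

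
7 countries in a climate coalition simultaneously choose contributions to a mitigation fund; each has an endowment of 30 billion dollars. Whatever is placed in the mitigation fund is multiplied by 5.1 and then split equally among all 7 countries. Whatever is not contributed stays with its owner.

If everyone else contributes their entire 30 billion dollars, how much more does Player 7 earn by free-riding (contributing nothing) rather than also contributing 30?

Switching from a contribution of 30 to 0 lets Player 7 keep an extra 30 billion dollars, but lowers the mitigation fund by 30, which costs Player 7 their own share of that drop: 5.1/7 × 30 = 21.86.
Net gain = 30 − 21.86 = 8.14. The private return per contributed unit (0.7286) is below 1, so free-riding is indeed the best response regardless of what the others do.

8.14 billion dollars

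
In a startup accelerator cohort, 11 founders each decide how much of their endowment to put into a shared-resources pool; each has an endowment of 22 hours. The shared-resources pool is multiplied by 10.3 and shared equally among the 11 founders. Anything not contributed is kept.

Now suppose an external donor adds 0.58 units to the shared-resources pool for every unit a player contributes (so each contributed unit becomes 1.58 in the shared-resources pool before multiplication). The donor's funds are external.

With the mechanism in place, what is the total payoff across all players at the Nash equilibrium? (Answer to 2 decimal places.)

3938.31 hours

The effective private return per unit is now 10.3 × 1.58 / 11 = 1.4795 > 1, so every player's dominant strategy flips to full contribution.
At the Nash equilibrium everyone contributes 22. Group total payoff = 10.3 × 1.58 × 242 = 3938.31.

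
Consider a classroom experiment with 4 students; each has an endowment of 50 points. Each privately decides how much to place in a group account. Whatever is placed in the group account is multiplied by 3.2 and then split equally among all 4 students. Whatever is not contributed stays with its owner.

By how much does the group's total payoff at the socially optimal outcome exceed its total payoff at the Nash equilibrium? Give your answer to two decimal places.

Each contributed unit returns 3.2/4 = 0.8000 to its contributor — below 1 — so contributing 0 is dominant for every player. At the Nash equilibrium everyone keeps their 50, and the group total is 4 × 50 = 200.
Each contributed unit returns 3.200 to the group as a whole (0.8000 to each of 4 players), which exceeds 1, so the social optimum is full contribution: group total = 3.200 × 200 = 640.00.
Efficiency loss = 640.00 − 200 = 440.00.

440.00 points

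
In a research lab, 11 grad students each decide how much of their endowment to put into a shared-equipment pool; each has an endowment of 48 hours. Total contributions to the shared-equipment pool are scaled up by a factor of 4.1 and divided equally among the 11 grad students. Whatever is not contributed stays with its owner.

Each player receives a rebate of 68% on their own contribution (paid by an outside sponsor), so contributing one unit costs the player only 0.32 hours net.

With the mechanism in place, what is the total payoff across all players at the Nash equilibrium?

The effective private return per unit is now (4.1/11) / 0.32 = 1.1648 > 1, so every player's dominant strategy flips to full contribution.
So the Nash equilibrium is full contribution by all 11; the group earns 11 × (48 × 0.68 + 4.1 × 48) = 2523.84.

2523.84 hours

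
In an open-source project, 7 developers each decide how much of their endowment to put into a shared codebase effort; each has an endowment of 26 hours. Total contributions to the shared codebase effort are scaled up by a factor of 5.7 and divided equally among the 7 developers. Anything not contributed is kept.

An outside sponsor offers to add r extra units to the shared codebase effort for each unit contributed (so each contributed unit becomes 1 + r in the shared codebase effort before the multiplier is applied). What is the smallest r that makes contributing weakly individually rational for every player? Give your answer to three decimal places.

With matching at rate r, one contributed unit becomes (1 + r) in the shared codebase effort and returns 5.7 × (1 + r) / 7 to the contributor.
Setting this equal to 1: 1 + r = 7/5.7 = 1.2281.
So the minimum matching rate is r = 1.2281 − 1 = 0.228.

0.228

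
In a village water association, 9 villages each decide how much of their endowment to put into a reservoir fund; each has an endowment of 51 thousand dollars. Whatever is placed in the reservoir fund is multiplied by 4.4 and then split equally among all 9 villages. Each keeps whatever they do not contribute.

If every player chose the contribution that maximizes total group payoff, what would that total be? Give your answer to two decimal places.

2019.60 thousand dollars

Each contributed unit returns 4.400 to the group as a whole (0.4889 to each of 9 players), which exceeds 1, so the social optimum is full contribution: group total = 4.400 × 459 = 2019.60.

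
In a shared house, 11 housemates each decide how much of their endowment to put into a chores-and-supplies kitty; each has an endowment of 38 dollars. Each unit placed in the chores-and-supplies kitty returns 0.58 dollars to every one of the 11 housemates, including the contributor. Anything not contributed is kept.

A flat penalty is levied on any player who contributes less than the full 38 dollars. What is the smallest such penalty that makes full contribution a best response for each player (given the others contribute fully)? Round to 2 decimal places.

Given the others contribute fully, the best deviation is to contribute 0 (any partial contribution still incurs the fine and gives up units whose private return 0.58 is below 1).
Deviating from 38 to 0 saves 38 dollars but forfeits the deviator's share of the drop in the chores-and-supplies kitty: 0.58 × 38 = 22.04.
So the deviation gain is 38 − 22.04 = 15.96, and the fine must be at least 15.96 dollars to wipe it out.

15.96 dollars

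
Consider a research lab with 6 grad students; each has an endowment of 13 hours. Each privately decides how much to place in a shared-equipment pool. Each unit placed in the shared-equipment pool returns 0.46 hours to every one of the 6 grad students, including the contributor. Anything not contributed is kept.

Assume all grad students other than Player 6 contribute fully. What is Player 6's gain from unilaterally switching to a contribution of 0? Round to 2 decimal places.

7.02 hours

Switching from a contribution of 13 to 0 lets Player 6 keep an extra 13 hours, but lowers the shared-equipment pool by 13, which costs Player 6 their own share of that drop: 0.46 × 13 = 5.98.
Net gain = 13 − 5.98 = 7.02. The private return per contributed unit (0.46) is below 1, so free-riding is indeed the best response regardless of what the others do.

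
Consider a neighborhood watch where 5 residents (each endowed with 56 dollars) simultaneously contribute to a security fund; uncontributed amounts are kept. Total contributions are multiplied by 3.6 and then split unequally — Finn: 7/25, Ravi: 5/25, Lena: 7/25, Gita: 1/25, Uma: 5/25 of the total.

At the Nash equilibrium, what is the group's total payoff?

Player j's private return per contributed unit is 3.6 × (j's share). Contributing is weakly dominant for j when that share is at least 1/3.6 = 0.2778, and contributing 0 is dominant otherwise.
Finn and Lena clear that bar, contributing 56 each; the remaining 3 contribute 0. Total contributed: 112.
The security fund pays out 3.6 × 112 = 403.20 in total (split across the unequal shares, but the aggregate is all that matters for the group sum).
The 3 free-riders keep 56 each, adding 168. Group total = 168 + 403.20 = 571.20.

571.20 dollars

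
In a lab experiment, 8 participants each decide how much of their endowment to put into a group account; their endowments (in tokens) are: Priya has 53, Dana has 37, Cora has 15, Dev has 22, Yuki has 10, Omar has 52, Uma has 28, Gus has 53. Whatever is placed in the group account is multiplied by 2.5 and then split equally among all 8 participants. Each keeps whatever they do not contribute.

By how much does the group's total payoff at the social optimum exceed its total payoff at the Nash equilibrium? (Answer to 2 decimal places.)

The private return per contributed unit is 2.5/8 = 0.3125 < 1 for every player regardless of endowment, so the Nash equilibrium is zero contribution and the group total is Σ E_j = 53 + 37 + 15 + 22 + 10 + 52 + 28 + 53 = 270.
Each contributed unit returns 2.500 to the group, so the social optimum is full contribution by everyone: group total = 2.500 × 270 = 675.00.
Efficiency loss = (2.500 − 1) × 270 = 405.00.

405.00 tokens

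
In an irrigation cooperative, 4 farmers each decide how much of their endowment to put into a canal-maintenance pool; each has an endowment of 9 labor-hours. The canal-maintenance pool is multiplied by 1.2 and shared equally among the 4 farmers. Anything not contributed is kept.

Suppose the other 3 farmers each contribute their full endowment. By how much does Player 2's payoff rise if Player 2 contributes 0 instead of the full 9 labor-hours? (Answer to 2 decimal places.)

6.30 labor-hours

Switching from a contribution of 9 to 0 lets Player 2 keep an extra 9 labor-hours, but lowers the canal-maintenance pool by 9, which costs Player 2 their own share of that drop: 1.2/4 × 9 = 2.70.
Net gain = 9 − 2.70 = 6.30. The private return per contributed unit (0.3000) is below 1, so free-riding is indeed the best response regardless of what the others do.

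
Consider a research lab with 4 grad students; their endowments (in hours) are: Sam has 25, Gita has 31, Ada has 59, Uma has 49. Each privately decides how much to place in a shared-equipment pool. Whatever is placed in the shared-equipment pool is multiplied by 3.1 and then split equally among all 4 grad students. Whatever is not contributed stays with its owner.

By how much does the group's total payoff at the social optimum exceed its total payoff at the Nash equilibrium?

The private return per contributed unit is 3.1/4 = 0.7750 < 1 for every player regardless of endowment, so the Nash equilibrium is zero contribution and the group total is Σ E_j = 25 + 31 + 59 + 49 = 164.
Each contributed unit returns 3.100 to the group, so the social optimum is full contribution by everyone: group total = 3.100 × 164 = 508.40.
Efficiency loss = (3.100 − 1) × 164 = 344.40.

344.40 hours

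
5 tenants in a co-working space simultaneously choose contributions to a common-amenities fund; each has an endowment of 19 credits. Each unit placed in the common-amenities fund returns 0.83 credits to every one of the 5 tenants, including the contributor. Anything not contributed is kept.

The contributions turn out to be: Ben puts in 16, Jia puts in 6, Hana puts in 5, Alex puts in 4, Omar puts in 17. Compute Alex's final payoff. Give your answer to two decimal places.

Total contributed: 16 + 6 + 5 + 4 + 17 = 48.
Each receives 0.83 × 48 = 39.84 from the common-amenities fund.
Alex keeps 19 − 4 = 15, so Alex's payoff is 15 + 39.84 = 54.84.

54.84 credits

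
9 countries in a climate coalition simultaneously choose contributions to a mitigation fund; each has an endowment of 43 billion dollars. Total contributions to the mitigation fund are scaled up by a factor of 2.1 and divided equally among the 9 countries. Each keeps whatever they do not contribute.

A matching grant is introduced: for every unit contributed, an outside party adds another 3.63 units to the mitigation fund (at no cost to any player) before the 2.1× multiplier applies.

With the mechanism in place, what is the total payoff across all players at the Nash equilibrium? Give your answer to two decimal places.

The effective private return per unit is now 2.1 × 4.63 / 9 = 1.0803 > 1, so every player's dominant strategy flips to full contribution.
At the Nash equilibrium everyone contributes 43. Group total payoff = 2.1 × 4.63 × 387 = 3762.80.

3762.80 billion dollars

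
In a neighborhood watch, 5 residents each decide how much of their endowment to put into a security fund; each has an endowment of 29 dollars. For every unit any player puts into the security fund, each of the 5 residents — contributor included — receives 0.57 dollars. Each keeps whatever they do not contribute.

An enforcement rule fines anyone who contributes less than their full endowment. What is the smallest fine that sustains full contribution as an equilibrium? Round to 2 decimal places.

Given the others contribute fully, the best deviation is to contribute 0 (any partial contribution still incurs the fine and gives up units whose private return 0.57 is below 1).
Deviating from 29 to 0 saves 29 dollars but forfeits the deviator's share of the drop in the security fund: 0.57 × 29 = 16.53.
So the deviation gain is 29 − 16.53 = 12.47, and the fine must be at least 12.47 dollars to wipe it out.

12.47 dollars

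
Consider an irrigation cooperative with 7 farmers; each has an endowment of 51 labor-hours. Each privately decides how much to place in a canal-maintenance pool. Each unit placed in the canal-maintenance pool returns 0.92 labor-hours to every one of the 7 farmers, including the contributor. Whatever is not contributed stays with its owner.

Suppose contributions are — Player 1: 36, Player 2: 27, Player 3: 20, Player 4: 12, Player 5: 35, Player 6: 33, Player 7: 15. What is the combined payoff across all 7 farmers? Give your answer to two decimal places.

Total contributed: 36 + 27 + 20 + 12 + 35 + 33 + 15 = 178; total kept: 7 × 51 − 178 = 179.
The canal-maintenance pool pays out 0.92 × 7 × 178 = 1146.32 in aggregate.
Group total = 179 + 1146.32 = 1325.32.

1325.32 labor-hours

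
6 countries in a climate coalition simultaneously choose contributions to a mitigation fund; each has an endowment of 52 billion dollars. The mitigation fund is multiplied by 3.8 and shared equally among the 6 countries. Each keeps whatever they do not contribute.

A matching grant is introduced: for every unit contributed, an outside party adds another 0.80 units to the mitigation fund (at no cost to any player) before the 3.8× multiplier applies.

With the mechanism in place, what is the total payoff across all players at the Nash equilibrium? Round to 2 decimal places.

2134.08 billion dollars

The effective private return per unit is now 3.8 × 1.80 / 6 = 1.1400 > 1, so every player's dominant strategy flips to full contribution.
At the Nash equilibrium everyone contributes 52. Group total payoff = 3.8 × 1.80 × 312 = 2134.08.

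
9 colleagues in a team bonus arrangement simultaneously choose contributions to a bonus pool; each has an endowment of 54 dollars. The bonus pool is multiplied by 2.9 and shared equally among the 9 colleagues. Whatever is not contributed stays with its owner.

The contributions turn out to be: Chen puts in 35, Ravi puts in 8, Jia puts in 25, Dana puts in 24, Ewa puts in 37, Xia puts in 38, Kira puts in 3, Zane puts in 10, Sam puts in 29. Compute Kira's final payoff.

118.34 dollars

Total contributed: 35 + 8 + 25 + 24 + 37 + 38 + 3 + 10 + 29 = 209.
Each receives 2.9 × 209 / 9 = 67.34 from the bonus pool.
Kira keeps 54 − 3 = 51, so Kira's payoff is 51 + 67.34 = 118.34.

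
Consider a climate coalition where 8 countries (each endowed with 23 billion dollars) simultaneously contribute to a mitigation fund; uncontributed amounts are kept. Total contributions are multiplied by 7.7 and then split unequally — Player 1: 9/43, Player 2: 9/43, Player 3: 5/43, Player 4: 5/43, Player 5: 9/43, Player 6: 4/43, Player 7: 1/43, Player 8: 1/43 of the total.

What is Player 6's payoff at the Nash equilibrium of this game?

72.42 billion dollars

For player j, contributing a unit is worthwhile iff 7.7 × (j's share) ≥ 1, i.e. iff j's share is at least 0.1299.
Player 1, Player 2 and Player 5 are above the threshold, contributing 23 each; the remaining 5 contribute 0. Total contributed: 69.
Player 6 keeps 23 and receives 7.7 × 69 × 4/43 = 49.42 from the mitigation fund, for a payoff of 72.42.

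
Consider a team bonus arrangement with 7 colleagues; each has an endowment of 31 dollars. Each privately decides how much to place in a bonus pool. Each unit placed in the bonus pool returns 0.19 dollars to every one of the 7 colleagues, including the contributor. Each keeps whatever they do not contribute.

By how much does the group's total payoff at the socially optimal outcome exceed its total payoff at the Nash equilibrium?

The private return per contributed unit is 0.19 < 1, so contributing 0 is dominant for every player. At the Nash equilibrium everyone keeps their 31, and the group total is 7 × 31 = 217.
Each contributed unit returns 1.330 to the group as a whole (0.19 to each of 7 players), which exceeds 1, so the social optimum is full contribution: group total = 1.330 × 217 = 288.61.
Efficiency loss = 288.61 − 217 = 71.61.

71.61 dollars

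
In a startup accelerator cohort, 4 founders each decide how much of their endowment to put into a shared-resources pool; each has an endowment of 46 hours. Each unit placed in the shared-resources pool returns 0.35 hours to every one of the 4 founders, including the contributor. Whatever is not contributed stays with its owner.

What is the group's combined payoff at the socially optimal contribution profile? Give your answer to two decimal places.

Each contributed unit returns 1.400 to the group as a whole (0.35 to each of 4 players), which exceeds 1, so the social optimum is full contribution: group total = 1.400 × 184 = 257.60.

257.60 hours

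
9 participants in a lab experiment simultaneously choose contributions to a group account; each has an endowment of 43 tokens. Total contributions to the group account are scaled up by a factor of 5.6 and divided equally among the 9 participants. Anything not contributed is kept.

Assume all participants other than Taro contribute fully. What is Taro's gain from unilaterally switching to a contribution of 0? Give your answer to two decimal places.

Switching from a contribution of 43 to 0 lets Taro keep an extra 43 tokens, but lowers the group account by 43, which costs Taro their own share of that drop: 5.6/9 × 43 = 26.76.
Net gain = 43 − 26.76 = 16.24. The private return per contributed unit (0.6222) is below 1, so free-riding is indeed the best response regardless of what the others do.

16.24 tokens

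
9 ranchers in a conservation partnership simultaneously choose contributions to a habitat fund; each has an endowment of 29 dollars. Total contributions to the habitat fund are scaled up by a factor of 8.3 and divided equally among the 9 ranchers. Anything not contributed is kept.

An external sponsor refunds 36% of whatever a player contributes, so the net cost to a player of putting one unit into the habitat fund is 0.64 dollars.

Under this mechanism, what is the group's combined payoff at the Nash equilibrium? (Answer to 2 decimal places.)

2260.26 dollars

The effective private return per unit is now (8.3/9) / 0.64 = 1.4410 > 1, so every player's dominant strategy flips to full contribution.
So the Nash equilibrium is full contribution by all 9; the group earns 9 × (29 × 0.36 + 8.3 × 29) = 2260.26.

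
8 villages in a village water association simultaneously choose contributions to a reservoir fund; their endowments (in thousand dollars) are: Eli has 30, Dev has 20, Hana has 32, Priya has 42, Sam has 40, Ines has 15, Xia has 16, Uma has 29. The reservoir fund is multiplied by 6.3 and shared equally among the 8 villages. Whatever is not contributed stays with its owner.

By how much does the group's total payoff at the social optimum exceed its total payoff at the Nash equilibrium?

1187.20 thousand dollars

The private return per contributed unit is 6.3/8 = 0.7875 < 1 for every player regardless of endowment, so the Nash equilibrium is zero contribution and the group total is Σ E_j = 30 + 20 + 32 + 42 + 40 + 15 + 16 + 29 = 224.
Each contributed unit returns 6.300 to the group, so the social optimum is full contribution by everyone: group total = 6.300 × 224 = 1411.20.
Efficiency loss = (6.300 − 1) × 224 = 1187.20.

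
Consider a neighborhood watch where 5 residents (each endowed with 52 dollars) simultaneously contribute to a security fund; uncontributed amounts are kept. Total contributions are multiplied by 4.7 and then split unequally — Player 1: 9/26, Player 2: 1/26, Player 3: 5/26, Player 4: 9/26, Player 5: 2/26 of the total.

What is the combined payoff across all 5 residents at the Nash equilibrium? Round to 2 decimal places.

For player j, contributing a unit is worthwhile iff 4.7 × (j's share) ≥ 1, i.e. iff j's share is at least 0.2128.
The shares above 0.2128 belong to Player 1 and Player 4, contributing 52 each; the remaining 3 contribute 0. Total contributed: 104.
The security fund pays out 4.7 × 104 = 488.80 in total (split across the unequal shares, but the aggregate is all that matters for the group sum).
The 3 free-riders keep 52 each, adding 156. Group total = 156 + 488.80 = 644.80.

644.80 dollars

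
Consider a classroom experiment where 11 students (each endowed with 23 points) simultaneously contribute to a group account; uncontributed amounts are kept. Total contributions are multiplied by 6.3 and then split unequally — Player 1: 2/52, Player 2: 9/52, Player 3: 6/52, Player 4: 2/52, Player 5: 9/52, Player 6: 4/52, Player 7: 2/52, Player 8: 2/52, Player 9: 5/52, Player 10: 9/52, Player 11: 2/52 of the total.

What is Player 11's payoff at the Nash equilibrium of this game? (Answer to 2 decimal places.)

A player with share s gets back 6.3·s per unit contributed, so full contribution is dominant for anyone with s > 1/6.3 = 0.1587 and zero contribution is dominant for anyone below.
Player 2, Player 5 and Player 10 are above the threshold, contributing 23 each; the remaining 8 contribute 0. Total contributed: 69.
Player 11 keeps 23 and receives 6.3 × 69 × 2/52 = 16.72 from the group account, for a payoff of 39.72.

39.72 points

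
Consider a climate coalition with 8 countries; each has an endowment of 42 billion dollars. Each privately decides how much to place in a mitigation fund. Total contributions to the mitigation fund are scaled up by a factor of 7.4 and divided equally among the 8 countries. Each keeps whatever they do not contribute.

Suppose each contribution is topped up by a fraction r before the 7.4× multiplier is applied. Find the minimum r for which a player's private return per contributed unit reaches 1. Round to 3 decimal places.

With matching at rate r, one contributed unit becomes (1 + r) in the mitigation fund and returns 7.4 × (1 + r) / 8 to the contributor.
Setting this equal to 1: 1 + r = 8/7.4 = 1.0811.
So the minimum matching rate is r = 1.0811 − 1 = 0.081.

0.081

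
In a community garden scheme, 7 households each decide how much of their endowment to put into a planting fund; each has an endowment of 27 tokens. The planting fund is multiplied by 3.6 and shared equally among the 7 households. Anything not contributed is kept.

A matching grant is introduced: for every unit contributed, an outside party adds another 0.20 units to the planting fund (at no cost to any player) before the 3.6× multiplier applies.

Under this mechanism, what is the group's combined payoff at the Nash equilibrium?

189.00 tokens

Even with the mechanism, each unit contributed returns only 3.6 × 1.20 / 7 = 0.6171 per unit of net cost, so contributing nothing is still dominant.
At the Nash equilibrium no one contributes; group total payoff = 7 × 27 = 189.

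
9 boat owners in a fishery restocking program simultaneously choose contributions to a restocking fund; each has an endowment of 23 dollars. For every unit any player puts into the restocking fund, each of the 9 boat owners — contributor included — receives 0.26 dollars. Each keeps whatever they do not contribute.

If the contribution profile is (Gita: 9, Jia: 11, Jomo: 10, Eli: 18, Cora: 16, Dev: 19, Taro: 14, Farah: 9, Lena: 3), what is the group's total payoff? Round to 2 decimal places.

Total contributed: 9 + 11 + 10 + 18 + 16 + 19 + 14 + 9 + 3 = 109; total kept: 9 × 23 − 109 = 98.
The restocking fund pays out 0.26 × 9 × 109 = 255.06 in aggregate.
Group total = 98 + 255.06 = 353.06.

353.06 dollars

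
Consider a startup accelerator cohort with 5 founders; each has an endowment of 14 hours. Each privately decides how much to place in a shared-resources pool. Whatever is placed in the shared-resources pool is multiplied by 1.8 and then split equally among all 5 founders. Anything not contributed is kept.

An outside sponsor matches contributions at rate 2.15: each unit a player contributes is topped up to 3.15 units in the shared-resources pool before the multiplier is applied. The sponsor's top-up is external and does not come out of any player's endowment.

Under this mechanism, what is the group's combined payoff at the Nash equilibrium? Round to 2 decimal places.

396.90 hours

The effective private return per unit is now 1.8 × 3.15 / 5 = 1.1340 > 1, so every player's dominant strategy flips to full contribution.
So the Nash equilibrium is full contribution by all 5; the group earns 1.8 × 3.15 × 70 = 396.90.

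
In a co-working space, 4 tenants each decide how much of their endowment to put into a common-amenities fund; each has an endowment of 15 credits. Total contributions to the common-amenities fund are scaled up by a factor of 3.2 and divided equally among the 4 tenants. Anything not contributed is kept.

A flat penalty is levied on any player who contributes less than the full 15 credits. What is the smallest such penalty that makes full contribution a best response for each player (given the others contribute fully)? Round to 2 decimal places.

3.00 credits

Given the others contribute fully, the best deviation is to contribute 0 (any partial contribution still incurs the fine and gives up units whose private return 0.8000 is below 1).
Deviating from 15 to 0 saves 15 credits but forfeits the deviator's share of the drop in the common-amenities fund: 3.2/4 × 15 = 12.00.
So the deviation gain is 15 − 12.00 = 3.00, and the fine must be at least 3.00 credits to wipe it out.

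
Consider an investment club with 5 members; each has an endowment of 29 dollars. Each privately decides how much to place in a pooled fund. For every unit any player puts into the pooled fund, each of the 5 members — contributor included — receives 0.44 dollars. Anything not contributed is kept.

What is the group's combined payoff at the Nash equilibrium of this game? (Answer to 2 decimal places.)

145.00 dollars

The private return per contributed unit is 0.44 < 1, so contributing 0 is dominant for every player. At the Nash equilibrium everyone keeps their 29, and the group total is 5 × 29 = 145.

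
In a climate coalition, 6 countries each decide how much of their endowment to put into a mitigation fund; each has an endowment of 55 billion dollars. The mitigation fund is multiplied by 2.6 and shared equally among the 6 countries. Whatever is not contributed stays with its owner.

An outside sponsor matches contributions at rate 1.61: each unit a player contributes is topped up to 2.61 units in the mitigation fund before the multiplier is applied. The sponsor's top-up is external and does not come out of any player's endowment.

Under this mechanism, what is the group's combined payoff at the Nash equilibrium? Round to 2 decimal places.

With the mechanism, a contributed unit returns 2.6 × 2.61 / 6 = 1.1310 per unit of net cost to the contributor — now above 1 — so contributing fully is weakly dominant for every player.
At the Nash equilibrium everyone contributes 55. Group total payoff = 2.6 × 2.61 × 330 = 2239.38.

2239.38 billion dollars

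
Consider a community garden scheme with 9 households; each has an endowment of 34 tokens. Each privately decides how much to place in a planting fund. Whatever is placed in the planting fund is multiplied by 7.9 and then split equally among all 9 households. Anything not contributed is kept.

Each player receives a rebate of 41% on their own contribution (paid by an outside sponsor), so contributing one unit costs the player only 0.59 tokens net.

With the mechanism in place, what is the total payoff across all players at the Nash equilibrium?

With the mechanism, a contributed unit returns (7.9/9) / 0.59 = 1.4878 per unit of net cost to the contributor — now above 1 — so contributing fully is weakly dominant for every player.
So the Nash equilibrium is full contribution by all 9; the group earns 9 × (34 × 0.41 + 7.9 × 34) = 2542.86.

2542.86 tokens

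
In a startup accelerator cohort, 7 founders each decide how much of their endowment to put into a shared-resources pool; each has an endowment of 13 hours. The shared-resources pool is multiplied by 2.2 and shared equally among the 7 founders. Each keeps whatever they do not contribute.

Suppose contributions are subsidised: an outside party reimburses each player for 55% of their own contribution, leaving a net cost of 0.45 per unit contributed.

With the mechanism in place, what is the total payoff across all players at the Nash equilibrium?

91.00 hours

The effective private return is (2.2/7) / 0.45 = 0.6984, which is still under 1, so the mechanism doesn't change anyone's dominant strategy: zero contribution.
Everyone keeps their endowment and the group total is 7 × 13 = 91.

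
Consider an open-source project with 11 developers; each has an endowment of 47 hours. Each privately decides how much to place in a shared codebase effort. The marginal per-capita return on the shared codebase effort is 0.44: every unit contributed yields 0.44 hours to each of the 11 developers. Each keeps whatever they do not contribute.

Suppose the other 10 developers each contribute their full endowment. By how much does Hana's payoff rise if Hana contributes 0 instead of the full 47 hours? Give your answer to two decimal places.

Switching from a contribution of 47 to 0 lets Hana keep an extra 47 hours, but lowers the shared codebase effort by 47, which costs Hana their own share of that drop: 0.44 × 47 = 20.68.
Net gain = 47 − 20.68 = 26.32. The private return per contributed unit (0.44) is below 1, so free-riding is indeed the best response regardless of what the others do.

26.32 hours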